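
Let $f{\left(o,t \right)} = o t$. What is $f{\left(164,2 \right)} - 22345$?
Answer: $-22017$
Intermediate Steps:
$f{\left(164,2 \right)} - 22345 = 164 \cdot 2 - 22345 = 328 - 22345 = -22017$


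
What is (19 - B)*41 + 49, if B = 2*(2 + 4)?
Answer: 336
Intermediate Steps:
B = 12 (B = 2*6 = 12)
(19 - B)*41 + 49 = (19 - 1*12)*41 + 49 = (19 - 12)*41 + 49 = 7*41 + 49 = 287 + 49 = 336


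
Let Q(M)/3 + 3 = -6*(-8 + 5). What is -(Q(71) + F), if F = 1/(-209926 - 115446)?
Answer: -14641739/325372 ≈ -45.000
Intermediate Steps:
Q(M) = 45 (Q(M) = -9 + 3*(-6*(-8 + 5)) = -9 + 3*(-6*(-3)) = -9 + 3*18 = -9 + 54 = 45)
F = -1/325372 (F = 1/(-325372) = -1/325372 ≈ -3.0734e-6)
-(Q(71) + F) = -(45 - 1/325372) = -1*14641739/325372 = -14641739/325372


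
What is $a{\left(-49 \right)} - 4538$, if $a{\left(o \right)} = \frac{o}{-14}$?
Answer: $- \frac{9069}{2} \approx -4534.5$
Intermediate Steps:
$a{\left(o \right)} = - \frac{o}{14}$ ($a{\left(o \right)} = o \left(- \frac{1}{14}\right) = - \frac{o}{14}$)
$a{\left(-49 \right)} - 4538 = \left(- \frac{1}{14}\right) \left(-49\right) - 4538 = \frac{7}{2} - 4538 = - \frac{9069}{2}$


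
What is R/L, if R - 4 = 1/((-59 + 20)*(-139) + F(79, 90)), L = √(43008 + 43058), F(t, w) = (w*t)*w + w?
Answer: 2581645*√86066/55547943126 ≈ 0.013635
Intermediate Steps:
F(t, w) = w + t*w² (F(t, w) = (t*w)*w + w = t*w² + w = w + t*w²)
L = √86066 ≈ 293.37
R = 2581645/645411 (R = 4 + 1/((-59 + 20)*(-139) + 90*(1 + 79*90)) = 4 + 1/(-39*(-139) + 90*(1 + 7110)) = 4 + 1/(5421 + 90*7111) = 4 + 1/(5421 + 639990) = 4 + 1/645411 = 2581645/645411 ≈ 4.0000)
R/L = 2581645/(645411*(√86066)) = 2581645*(√86066/86066)/645411 = 2581645*√86066/55547943126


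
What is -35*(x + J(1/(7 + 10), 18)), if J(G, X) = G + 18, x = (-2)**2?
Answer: -13125/17 ≈ -772.06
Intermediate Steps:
x = 4
J(G, X) = 18 + G
-35*(x + J(1/(7 + 10), 18)) = -35*(4 + (18 + 1/(7 + 10))) = -35*(4 + (18 + 1/17)) = -35*(4 + 307/17) = -35*375/17 = -13125/17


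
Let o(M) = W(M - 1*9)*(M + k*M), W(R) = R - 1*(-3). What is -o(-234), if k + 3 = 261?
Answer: -14545440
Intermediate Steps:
k = 258 (k = -3 + 261 = 258)
W(R) = 3 + R (W(R) = R + 3 = 3 + R)
o(M) = 259*M*(-6 + M) (o(M) = (3 + (M - 1*9))*(M + 258*M) = (3 + (M - 9))*(259*M) = (3 + (-9 + M))*(259*M) = (-6 + M)*(259*M) = 259*M*(-6 + M))
-o(-234) = -259*(-234)*(-6 - 234) = -259*(-234)*(-240) = -1*14545440 = -14545440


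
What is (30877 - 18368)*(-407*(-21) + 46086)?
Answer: 683404197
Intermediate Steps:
(30877 - 18368)*(-407*(-21) + 46086) = 12509*(8547 + 46086) = 12509*54633 = 683404197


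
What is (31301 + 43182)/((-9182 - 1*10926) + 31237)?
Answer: 74483/11129 ≈ 6.6927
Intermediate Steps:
(31301 + 43182)/((-9182 - 1*10926) + 31237) = 74483/((-9182 - 10926) + 31237) = 74483/(-20108 + 31237) = 74483/11129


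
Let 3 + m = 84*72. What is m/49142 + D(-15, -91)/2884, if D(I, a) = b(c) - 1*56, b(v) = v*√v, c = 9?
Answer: 8004331/70862764 ≈ 0.11296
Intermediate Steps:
m = 6045 (m = -3 + 84*72 = -3 + 6048 = 6045)
b(v) = v^(3/2)
D(I, a) = -29 (D(I, a) = 9^(3/2) - 1*56 = 27 - 56 = -29)
m/49142 + D(-15, -91)/2884 = 6045/49142 - 29/2884 = 8004331/70862764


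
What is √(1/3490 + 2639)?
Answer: √32143287390/3490 ≈ 51.371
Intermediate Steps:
√(1/3490 + 2639) = √(9210111/3490) = √32143287390/3490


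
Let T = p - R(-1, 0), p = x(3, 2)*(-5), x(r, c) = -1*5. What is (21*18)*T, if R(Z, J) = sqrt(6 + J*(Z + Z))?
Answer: 9450 - 378*sqrt(6) ≈ 8524.1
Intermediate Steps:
x(r, c) = -5
R(Z, J) = sqrt(6 + 2*J*Z) (R(Z, J) = sqrt(6 + J*(2*Z)) = sqrt(6 + 2*J*Z))
p = 25 (p = -5*(-5) = 25)
T = 25 - sqrt(6) (T = 25 - sqrt(6 + 2*0*(-1)) = 25 - sqrt(6 + 0) = 25 - sqrt(6) ≈ 22.551)
(21*18)*T = (21*18)*(25 - sqrt(6)) = 378*(25 - sqrt(6)) = 9450 - 378*sqrt(6)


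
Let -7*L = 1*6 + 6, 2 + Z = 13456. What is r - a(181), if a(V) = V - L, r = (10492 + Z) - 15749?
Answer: 56100/7 ≈ 8014.3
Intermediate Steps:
Z = 13454 (Z = -2 + 13456 = 13454)
L = -12/7 (L = -(1*6 + 6)/7 = -(6 + 6)/7 = -⅐*12 = -12/7 ≈ -1.7143)
r = 8197 (r = (10492 + 13454) - 15749 = 23946 - 15749 = 8197)
a(V) = 12/7 + V (a(V) = V - 1*(-12/7) = V + 12/7 = 12/7 + V)
r - a(181) = 8197 - (12/7 + 181) = 8197 - 1*1279/7 = 8197 - 1279/7 = 56100/7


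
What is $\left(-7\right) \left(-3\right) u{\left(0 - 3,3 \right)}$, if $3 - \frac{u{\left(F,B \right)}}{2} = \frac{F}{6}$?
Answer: $147$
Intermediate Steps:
$u{\left(F,B \right)} = 6 - \frac{F}{3}$ ($u{\left(F,B \right)} = 6 - 2 \frac{F}{6} = 6 - \frac{F}{3}$)
$\left(-7\right) \left(-3\right) u{\left(0 - 3,3 \right)} = \left(-7\right) \left(-3\right) \left(6 - \frac{0 - 3}{3}\right) = 21 \left(6 - -1\right) = 21 \left(6 + 1\right) = 21 \cdot 7 = 147$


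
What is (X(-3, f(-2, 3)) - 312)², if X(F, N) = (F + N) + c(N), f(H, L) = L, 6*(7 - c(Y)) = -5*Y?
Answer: 366025/4 ≈ 91506.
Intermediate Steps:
c(Y) = 7 + 5*Y/6 (c(Y) = 7 - (-5)*Y/6 = 7 + 5*Y/6)
X(F, N) = 7 + F + 11*N/6 (X(F, N) = (F + N) + (7 + 5*N/6) = 7 + F + 11*N/6)
(X(-3, f(-2, 3)) - 312)² = ((7 - 3 + (11/6)*3) - 312)² = ((7 - 3 + 11/2) - 312)² = (19/2 - 312)² = (-605/2)² = 366025/4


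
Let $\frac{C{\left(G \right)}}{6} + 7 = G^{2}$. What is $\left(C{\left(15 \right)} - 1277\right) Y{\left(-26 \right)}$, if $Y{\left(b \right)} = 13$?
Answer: $403$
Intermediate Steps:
$C{\left(G \right)} = -42 + 6 G^{2}$
$\left(C{\left(15 \right)} - 1277\right) Y{\left(-26 \right)} = \left(\left(-42 + 6 \cdot 15^{2}\right) - 1277\right) 13 = \left(\left(-42 + 6 \cdot 225\right) - 1277\right) 13 = \left(\left(-42 + 1350\right) - 1277\right) 13 = \left(1308 - 1277\right) 13 = 31 \cdot 13 = 403$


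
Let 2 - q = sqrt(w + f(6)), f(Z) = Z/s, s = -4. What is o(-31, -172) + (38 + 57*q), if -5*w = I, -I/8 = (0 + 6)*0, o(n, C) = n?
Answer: 121 - 57*I*sqrt(6)/2 ≈ 121.0 - 69.81*I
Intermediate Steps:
f(Z) = -Z/4 (f(Z) = Z/(-4) = Z*(-1/4) = -Z/4)
I = 0 (I = -8*(0 + 6)*0 = -48*0 = -8*0 = 0)
w = 0 (w = -1/5*0 = 0)
q = 2 - I*sqrt(6)/2 (q = 2 - sqrt(0 - 1/4*6) = 2 - sqrt(0 - 3/2) = 2 - sqrt(-3/2) = 2 - I*sqrt(6)/2 ≈ 2.0 - 1.2247*I)
o(-31, -172) + (38 + 57*q) = -31 + (38 + 57*(2 - I*sqrt(6)/2)) = -31 + (38 + (114 - 57*I*sqrt(6)/2)) = -31 + (152 - 57*I*sqrt(6)/2) = 121 - 57*I*sqrt(6)/2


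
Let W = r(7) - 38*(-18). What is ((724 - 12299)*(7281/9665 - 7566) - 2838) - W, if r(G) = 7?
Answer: 169261600778/1933 ≈ 8.7564e+7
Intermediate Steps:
W = 691 (W = 7 - 38*(-18) = 7 + 684 = 691)
((724 - 12299)*(7281/9665 - 7566) - 2838) - W = ((724 - 12299)*(7281/9665 - 7566) - 2838) - 1*691 = (-11575*(7281*(1/9665) - 7566) - 2838) - 691 = (-11575*(7281/9665 - 7566) - 2838) - 691 = (-11575*(-73118109/9665) - 2838) - 691 = (169268422335/1933 - 2838) - 691 = 169262936481/1933 - 691 = 169261600778/1933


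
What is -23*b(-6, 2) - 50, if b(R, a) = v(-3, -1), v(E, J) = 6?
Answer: -188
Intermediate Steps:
b(R, a) = 6
-23*b(-6, 2) - 50 = -23*6 - 50 = -138 - 50 = -188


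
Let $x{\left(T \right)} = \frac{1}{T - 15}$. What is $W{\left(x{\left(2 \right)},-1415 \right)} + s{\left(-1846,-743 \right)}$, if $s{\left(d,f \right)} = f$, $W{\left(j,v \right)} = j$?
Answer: $- \frac{9660}{13} \approx -743.08$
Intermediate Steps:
$x{\left(T \right)} = \frac{1}{-15 + T}$
$W{\left(x{\left(2 \right)},-1415 \right)} + s{\left(-1846,-743 \right)} = \frac{1}{-15 + 2} - 743 = \frac{1}{-13} - 743 = - \frac{1}{13} - 743 = - \frac{9660}{13}$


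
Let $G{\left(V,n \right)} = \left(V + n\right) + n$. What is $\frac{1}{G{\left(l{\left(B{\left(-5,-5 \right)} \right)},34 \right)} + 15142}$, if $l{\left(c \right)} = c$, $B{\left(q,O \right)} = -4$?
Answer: $\frac{1}{15206} \approx 6.5763 \cdot 10^{-5}$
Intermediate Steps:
$G{\left(V,n \right)} = V + 2 n$
$\frac{1}{G{\left(l{\left(B{\left(-5,-5 \right)} \right)},34 \right)} + 15142} = \frac{1}{\left(-4 + 2 \cdot 34\right) + 15142} = \frac{1}{\left(-4 + 68\right) + 15142} = \frac{1}{64 + 15142} = \frac{1}{15206}$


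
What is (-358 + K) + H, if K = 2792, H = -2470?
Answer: -36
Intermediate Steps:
(-358 + K) + H = (-358 + 2792) - 2470 = 2434 - 2470 = -36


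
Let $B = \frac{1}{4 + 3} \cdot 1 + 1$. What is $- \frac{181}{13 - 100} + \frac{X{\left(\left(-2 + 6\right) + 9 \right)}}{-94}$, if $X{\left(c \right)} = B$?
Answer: $\frac{59201}{28623} \approx 2.0683$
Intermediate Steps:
$B = \frac{8}{7}$ ($B = \frac{1}{7} \cdot 1 + 1 = \frac{1}{7} + 1 = \frac{8}{7} \approx 1.1429$)
$X{\left(c \right)} = \frac{8}{7}$
$- \frac{181}{13 - 100} + \frac{X{\left(\left(-2 + 6\right) + 9 \right)}}{-94} = - \frac{181}{13 - 100} + \frac{8}{7 \left(-94\right)} = - \frac{181}{13 - 100} + \frac{8}{7} \left(- \frac{1}{94}\right) = - \frac{181}{-87} - \frac{4}{329} = \left(-181\right) \left(- \frac{1}{87}\right) - \frac{4}{329} = \frac{181}{87} - \frac{4}{329} = \frac{59201}{28623}$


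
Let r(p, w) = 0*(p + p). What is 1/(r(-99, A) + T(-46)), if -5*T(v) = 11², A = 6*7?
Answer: -5/121 ≈ -0.041322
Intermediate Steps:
A = 42
r(p, w) = 0 (r(p, w) = 0*(2*p) = 0)
T(v) = -121/5 (T(v) = -⅕*11² = -⅕*121 = -121/5)
1/(r(-99, A) + T(-46)) = 1/(0 - 121/5) = 1/(-121/5) = -5/121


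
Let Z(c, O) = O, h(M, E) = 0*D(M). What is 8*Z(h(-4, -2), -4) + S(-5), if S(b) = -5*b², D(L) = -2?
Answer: -157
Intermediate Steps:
h(M, E) = 0 (h(M, E) = 0*(-2) = 0)
8*Z(h(-4, -2), -4) + S(-5) = 8*(-4) - 5*(-5)² = -32 - 5*25 = -32 - 125 = -157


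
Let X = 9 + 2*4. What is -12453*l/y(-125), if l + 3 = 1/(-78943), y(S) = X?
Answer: 2949243990/1342031 ≈ 2197.6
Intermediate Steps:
X = 17 (X = 9 + 8 = 17)
y(S) = 17
l = -236830/78943 (l = -3 + 1/(-78943) = -3 - 1/78943 = -236830/78943 ≈ -3.0000)
-12453*l/y(-125) = -12453/(17/(-236830/78943)) = -12453/(17*(-78943/236830)) = -12453/(-1342031/236830) = -12453*(-236830/1342031) = 2949243990/1342031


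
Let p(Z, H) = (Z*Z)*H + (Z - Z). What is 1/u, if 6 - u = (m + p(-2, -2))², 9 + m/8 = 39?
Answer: -1/53818 ≈ -1.8581e-5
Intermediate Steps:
m = 240 (m = -72 + 8*39 = -72 + 312 = 240)
p(Z, H) = H*Z² (p(Z, H) = Z²*H + 0 = H*Z² + 0 = H*Z²)
u = -53818 (u = 6 - (240 - 2*(-2)²)² = 6 - (240 - 2*4)² = 6 - (240 - 8)² = 6 - 1*232² = 6 - 1*53824 = 6 - 53824 = -53818)
1/u = 1/(-53818) = -1/53818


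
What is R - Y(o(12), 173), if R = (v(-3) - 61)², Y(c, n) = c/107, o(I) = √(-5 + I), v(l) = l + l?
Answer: 4489 - √7/107 ≈ 4489.0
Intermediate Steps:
v(l) = 2*l
Y(c, n) = c/107 (Y(c, n) = c*(1/107) = c/107)
R = 4489 (R = (2*(-3) - 61)² = (-6 - 61)² = (-67)² = 4489)
R - Y(o(12), 173) = 4489 - √(-5 + 12)/107 = 4489 - √7/107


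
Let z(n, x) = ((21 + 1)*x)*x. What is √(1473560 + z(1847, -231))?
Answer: √2647502 ≈ 1627.1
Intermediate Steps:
z(n, x) = 22*x² (z(n, x) = (22*x)*x = 22*x²)
√(1473560 + z(1847, -231)) = √(1473560 + 22*(-231)²) = √(1473560 + 22*53361) = √(1473560 + 1173942) = √2647502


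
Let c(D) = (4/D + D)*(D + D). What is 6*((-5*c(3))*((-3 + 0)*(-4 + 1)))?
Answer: -7020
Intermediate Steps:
c(D) = 2*D*(D + 4/D) (c(D) = (D + 4/D)*(2*D) = 2*D*(D + 4/D))
6*((-5*c(3))*((-3 + 0)*(-4 + 1))) = 6*((-5*(8 + 2*3**2))*((-3 + 0)*(-4 + 1))) = 6*((-5*(8 + 2*9))*(-3*(-3))) = 6*(-5*(8 + 18)*9) = 6*(-5*26*9) = 6*(-130*9) = 6*(-1170) = -7020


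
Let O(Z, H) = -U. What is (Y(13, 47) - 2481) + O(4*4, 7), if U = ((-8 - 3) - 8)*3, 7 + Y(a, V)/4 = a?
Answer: -2400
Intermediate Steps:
Y(a, V) = -28 + 4*a
U = -57 (U = (-11 - 8)*3 = -19*3 = -57)
O(Z, H) = 57 (O(Z, H) = -1*(-57) = 57)
(Y(13, 47) - 2481) + O(4*4, 7) = ((-28 + 4*13) - 2481) + 57 = ((-28 + 52) - 2481) + 57 = (24 - 2481) + 57 = -2457 + 57 = -2400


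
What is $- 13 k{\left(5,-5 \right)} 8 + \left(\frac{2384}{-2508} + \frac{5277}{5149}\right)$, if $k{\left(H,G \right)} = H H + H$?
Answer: $- \frac{530128415}{169917} \approx -3119.9$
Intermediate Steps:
$k{\left(H,G \right)} = H + H^{2}$ ($k{\left(H,G \right)} = H^{2} + H = H + H^{2}$)
$- 13 k{\left(5,-5 \right)} 8 + \left(\frac{2384}{-2508} + \frac{5277}{5149}\right) = - 13 \cdot 5 \left(1 + 5\right) 8 + \left(\frac{2384}{-2508} + \frac{5277}{5149}\right) = - 13 \cdot 5 \cdot 6 \cdot 8 + \left(2384 \left(- \frac{1}{2508}\right) + 5277 \cdot \frac{1}{5149}\right) = \left(-13\right) 30 \cdot 8 + \left(- \frac{596}{627} + \frac{5277}{5149}\right) = \left(-390\right) 8 + \frac{12625}{169917} = -3120 + \frac{12625}{169917} = - \frac{530128415}{169917}$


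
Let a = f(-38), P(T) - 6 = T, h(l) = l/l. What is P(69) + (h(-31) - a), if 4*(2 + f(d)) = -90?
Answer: 201/2 ≈ 100.50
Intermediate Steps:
h(l) = 1
P(T) = 6 + T
f(d) = -49/2 (f(d) = -2 + (1/4)*(-90) = -2 - 45/2 = -49/2)
a = -49/2 ≈ -24.500
P(69) + (h(-31) - a) = (6 + 69) + (1 - 1*(-49/2)) = 75 + (1 + 49/2) = 75 + 51/2 = 201/2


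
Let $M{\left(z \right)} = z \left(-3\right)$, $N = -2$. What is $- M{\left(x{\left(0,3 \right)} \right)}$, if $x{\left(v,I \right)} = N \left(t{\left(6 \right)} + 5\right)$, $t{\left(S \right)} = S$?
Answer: $-66$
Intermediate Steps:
$x{\left(v,I \right)} = -22$ ($x{\left(v,I \right)} = - 2 \left(6 + 5\right) = \left(-2\right) 11 = -22$)
$M{\left(z \right)} = - 3 z$
$- M{\left(x{\left(0,3 \right)} \right)} = - \left(-3\right) \left(-22\right) = \left(-1\right) 66 = -66$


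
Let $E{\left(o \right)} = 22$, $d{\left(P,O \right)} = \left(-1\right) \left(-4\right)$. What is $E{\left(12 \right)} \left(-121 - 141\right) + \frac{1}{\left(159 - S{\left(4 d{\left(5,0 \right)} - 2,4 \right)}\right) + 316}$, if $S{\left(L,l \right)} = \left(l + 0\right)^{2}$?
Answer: $- \frac{2645675}{459} \approx -5764.0$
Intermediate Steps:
$d{\left(P,O \right)} = 4$
$S{\left(L,l \right)} = l^{2}$
$E{\left(12 \right)} \left(-121 - 141\right) + \frac{1}{\left(159 - S{\left(4 d{\left(5,0 \right)} - 2,4 \right)}\right) + 316} = 22 \left(-121 - 141\right) + \frac{1}{\left(159 - 4^{2}\right) + 316} = 22 \left(-121 - 141\right) + \frac{1}{\left(159 - 16\right) + 316} = 22 \left(-262\right) + \frac{1}{\left(159 - 16\right) + 316} = -5764 + \frac{1}{143 + 316} = -5764 + \frac{1}{459} = - \frac{2645675}{459}$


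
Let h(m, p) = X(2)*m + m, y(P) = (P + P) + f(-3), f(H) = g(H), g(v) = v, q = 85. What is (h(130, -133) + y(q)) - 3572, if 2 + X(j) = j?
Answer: -3275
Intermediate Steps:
X(j) = -2 + j
f(H) = H
y(P) = -3 + 2*P (y(P) = (P + P) - 3 = 2*P - 3 = -3 + 2*P)
h(m, p) = m (h(m, p) = (-2 + 2)*m + m = 0*m + m = 0 + m = m)
(h(130, -133) + y(q)) - 3572 = (130 + (-3 + 2*85)) - 3572 = (130 + (-3 + 170)) - 3572 = (130 + 167) - 3572 = 297 - 3572 = -3275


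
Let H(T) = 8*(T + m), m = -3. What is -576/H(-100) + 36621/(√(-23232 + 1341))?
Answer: 72/103 - 12207*I*√21891/7297 ≈ 0.69903 - 247.51*I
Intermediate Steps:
H(T) = -24 + 8*T (H(T) = 8*(T - 3) = 8*(-3 + T) = -24 + 8*T)
-576/H(-100) + 36621/(√(-23232 + 1341)) = -576/(-24 + 8*(-100)) + 36621/(√(-23232 + 1341)) = -576/(-24 - 800) + 36621/(√(-21891)) = -576/(-824) + 36621/((I*√21891)) = -576*(-1/824) + 36621*(-I*√21891/21891) = 72/103 - 12207*I*√21891/7297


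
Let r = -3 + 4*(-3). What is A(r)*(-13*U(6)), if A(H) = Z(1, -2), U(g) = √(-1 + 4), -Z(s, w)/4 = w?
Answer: -104*√3 ≈ -180.13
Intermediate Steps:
Z(s, w) = -4*w
U(g) = √3
r = -15 (r = -3 - 12 = -15)
A(H) = 8 (A(H) = -4*(-2) = 8)
A(r)*(-13*U(6)) = 8*(-13*√3) = -104*√3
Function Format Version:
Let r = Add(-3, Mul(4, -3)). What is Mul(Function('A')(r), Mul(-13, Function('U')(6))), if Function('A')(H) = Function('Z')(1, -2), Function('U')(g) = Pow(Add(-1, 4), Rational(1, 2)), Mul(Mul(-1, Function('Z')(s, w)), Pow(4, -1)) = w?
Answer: Mul(-104, Pow(3, Rational(1, 2))) ≈ -180.13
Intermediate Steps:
Function('Z')(s, w) = Mul(-4, w)
Function('U')(g) = Pow(3, Rational(1, 2))
r = -15 (r = Add(-3, -12) = -15)
Function('A')(H) = 8 (Function('A')(H) = Mul(-4, -2) = 8)
Mul(Function('A')(r), Mul(-13, Function('U')(6))) = Mul(8, Mul(-13, Pow(3, Rational(1, 2)))) = Mul(-104, Pow(3, Rational(1, 2)))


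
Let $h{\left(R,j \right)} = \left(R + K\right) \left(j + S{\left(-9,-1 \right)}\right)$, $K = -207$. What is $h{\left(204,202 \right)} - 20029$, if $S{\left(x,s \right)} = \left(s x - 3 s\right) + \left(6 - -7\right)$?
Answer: $-20710$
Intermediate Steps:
$S{\left(x,s \right)} = 13 - 3 s + s x$ ($S{\left(x,s \right)} = \left(- 3 s + s x\right) + \left(6 + 7\right) = \left(- 3 s + s x\right) + 13 = 13 - 3 s + s x$)
$h{\left(R,j \right)} = \left(-207 + R\right) \left(25 + j\right)$ ($h{\left(R,j \right)} = \left(R - 207\right) \left(j - -25\right) = \left(-207 + R\right) \left(j + \left(13 + 3 + 9\right)\right) = \left(-207 + R\right) \left(j + 25\right) = \left(-207 + R\right) \left(25 + j\right)$)
$h{\left(204,202 \right)} - 20029 = \left(-5175 - 41814 + 25 \cdot 204 + 204 \cdot 202\right) - 20029 = \left(-5175 - 41814 + 5100 + 41208\right) - 20029 = -681 - 20029 = -20710$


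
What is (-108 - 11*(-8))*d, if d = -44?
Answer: 880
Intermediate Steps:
(-108 - 11*(-8))*d = (-108 - 11*(-8))*(-44) = (-108 + 88)*(-44) = -20*(-44) = 880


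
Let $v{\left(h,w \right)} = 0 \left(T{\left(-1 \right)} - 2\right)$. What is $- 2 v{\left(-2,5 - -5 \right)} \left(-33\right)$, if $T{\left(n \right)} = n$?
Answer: $0$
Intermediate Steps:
$v{\left(h,w \right)} = 0$ ($v{\left(h,w \right)} = 0 \left(-1 - 2\right) = 0 \left(-3\right) = 0$)
$- 2 v{\left(-2,5 - -5 \right)} \left(-33\right) = \left(-2\right) 0 \left(-33\right) = 0 \left(-33\right) = 0$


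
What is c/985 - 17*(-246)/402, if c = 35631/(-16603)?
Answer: 11396319358/1095714985 ≈ 10.401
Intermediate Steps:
c = -35631/16603 (c = 35631*(-1/16603) = -35631/16603 ≈ -2.1461)
c/985 - 17*(-246)/402 = -35631/16603/985 - 17*(-246)/402 = -35631/16603*1/985 + 4182*(1/402) = -35631/16353955 + 697/67 = 11396319358/1095714985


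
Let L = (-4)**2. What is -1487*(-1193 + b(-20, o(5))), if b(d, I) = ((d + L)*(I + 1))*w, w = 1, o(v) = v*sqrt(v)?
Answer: 1779939 + 29740*sqrt(5) ≈ 1.8464e+6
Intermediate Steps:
o(v) = v**(3/2)
L = 16
b(d, I) = (1 + I)*(16 + d) (b(d, I) = ((d + 16)*(I + 1))*1 = ((16 + d)*(1 + I))*1 = ((1 + I)*(16 + d))*1 = (1 + I)*(16 + d))
-1487*(-1193 + b(-20, o(5))) = -1487*(-1193 + (16 - 20 + 16*5**(3/2) + 5**(3/2)*(-20))) = -1487*(-1193 + (16 - 20 + 16*(5*sqrt(5)) + (5*sqrt(5))*(-20))) = -1487*(-1193 + (16 - 20 + 80*sqrt(5) - 100*sqrt(5))) = -1487*(-1193 + (-4 - 20*sqrt(5))) = -1487*(-1197 - 20*sqrt(5)) = 1779939 + 29740*sqrt(5)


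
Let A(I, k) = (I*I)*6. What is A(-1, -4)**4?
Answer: 1296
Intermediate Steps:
A(I, k) = 6*I**2 (A(I, k) = I**2*6 = 6*I**2)
A(-1, -4)**4 = (6*(-1)**2)**4 = (6*1)**4 = 6**4 = 1296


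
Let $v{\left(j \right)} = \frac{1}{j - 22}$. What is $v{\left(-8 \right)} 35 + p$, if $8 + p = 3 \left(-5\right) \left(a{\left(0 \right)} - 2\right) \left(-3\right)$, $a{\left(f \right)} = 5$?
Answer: $\frac{755}{6} \approx 125.83$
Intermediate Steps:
$v{\left(j \right)} = \frac{1}{-22 + j}$
$p = 127$ ($p = -8 + 3 \left(-5\right) \left(5 - 2\right) \left(-3\right) = -8 - 15 \cdot 3 \left(-3\right) = -8 - -135 = -8 + 135 = 127$)
$v{\left(-8 \right)} 35 + p = \frac{1}{-22 - 8} \cdot 35 + 127 = \frac{1}{-30} \cdot 35 + 127 = \left(- \frac{1}{30}\right) 35 + 127 = - \frac{7}{6} + 127 = \frac{755}{6}$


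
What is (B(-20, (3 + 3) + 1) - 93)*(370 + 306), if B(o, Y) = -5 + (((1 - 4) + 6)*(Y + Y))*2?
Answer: -9464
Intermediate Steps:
B(o, Y) = -5 + 12*Y (B(o, Y) = -5 + ((-3 + 6)*(2*Y))*2 = -5 + (3*(2*Y))*2 = -5 + (6*Y)*2 = -5 + 12*Y)
(B(-20, (3 + 3) + 1) - 93)*(370 + 306) = ((-5 + 12*((3 + 3) + 1)) - 93)*(370 + 306) = ((-5 + 12*(6 + 1)) - 93)*676 = ((-5 + 12*7) - 93)*676 = ((-5 + 84) - 93)*676 = (79 - 93)*676 = -14*676 = -9464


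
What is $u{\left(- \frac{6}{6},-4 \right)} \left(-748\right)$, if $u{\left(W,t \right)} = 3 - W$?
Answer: $-2992$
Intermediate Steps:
$u{\left(- \frac{6}{6},-4 \right)} \left(-748\right) = \left(3 - - \frac{6}{6}\right) \left(-748\right) = \left(3 - \left(-6\right) \frac{1}{6}\right) \left(-748\right) = \left(3 - -1\right) \left(-748\right) = \left(3 + 1\right) \left(-748\right) = 4 \left(-748\right) = -2992$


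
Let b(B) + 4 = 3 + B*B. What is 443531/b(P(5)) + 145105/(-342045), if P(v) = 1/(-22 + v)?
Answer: -974300597531/2189088 ≈ -4.4507e+5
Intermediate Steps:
b(B) = -1 + B**2 (b(B) = -4 + (3 + B*B) = -4 + (3 + B**2) = -1 + B**2)
443531/b(P(5)) + 145105/(-342045) = 443531/(-1 + (1/(-22 + 5))**2) + 145105/(-342045) = 443531/(-1 + (1/(-17))**2) + 145105*(-1/342045) = 443531/(-1 + (-1/17)**2) - 29021/68409 = 443531/(-1 + 1/289) - 29021/68409 = 443531/(-288/289) - 29021/68409 = 443531*(-289/288) - 29021/68409 = -128180459/288 - 29021/68409 = -974300597531/2189088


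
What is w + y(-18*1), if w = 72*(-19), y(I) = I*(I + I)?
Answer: -720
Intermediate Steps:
y(I) = 2*I² (y(I) = I*(2*I) = 2*I²)
w = -1368
w + y(-18*1) = -1368 + 2*(-18*1)² = -1368 + 2*(-18)² = -1368 + 2*324 = -1368 + 648 = -720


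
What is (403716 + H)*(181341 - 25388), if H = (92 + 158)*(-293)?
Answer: 51537164098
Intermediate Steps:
H = -73250 (H = 250*(-293) = -73250)
(403716 + H)*(181341 - 25388) = (403716 - 73250)*(181341 - 25388) = 330466*155953 = 51537164098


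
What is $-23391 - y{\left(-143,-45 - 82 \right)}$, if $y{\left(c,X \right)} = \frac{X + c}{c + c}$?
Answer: $- \frac{3345048}{143} \approx -23392.0$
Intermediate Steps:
$y{\left(c,X \right)} = \frac{X + c}{2 c}$
$-23391 - y{\left(-143,-45 - 82 \right)} = -23391 - \frac{\left(-45 - 82\right) - 143}{2 \left(-143\right)} = -23391 - \frac{1}{2} \left(- \frac{1}{143}\right) \left(-127 - 143\right) = -23391 - \frac{1}{2} \left(- \frac{1}{143}\right) \left(-270\right) = -23391 - \frac{135}{143} = - \frac{3345048}{143}$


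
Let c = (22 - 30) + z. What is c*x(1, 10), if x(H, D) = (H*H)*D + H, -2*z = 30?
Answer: -253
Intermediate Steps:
z = -15 (z = -½*30 = -15)
x(H, D) = H + D*H² (x(H, D) = H²*D + H = D*H² + H = H + D*H²)
c = -23 (c = (22 - 30) - 15 = -8 - 15 = -23)
c*x(1, 10) = -23*(1 + 10*1) = -23*(1 + 10) = -23*11 = -253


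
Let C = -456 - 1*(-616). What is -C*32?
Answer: -5120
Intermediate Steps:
C = 160 (C = -456 + 616 = 160)
-C*32 = -1*160*32 = -160*32 = -5120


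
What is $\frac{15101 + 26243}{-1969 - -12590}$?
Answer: $\frac{2176}{559} \approx 3.8927$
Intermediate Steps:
$\frac{15101 + 26243}{-1969 - -12590} = \frac{41344}{-1969 + \left(-1679 + 14269\right)} = \frac{41344}{-1969 + 12590} = \frac{41344}{10621} = 41344 \cdot \frac{1}{10621} = \frac{2176}{559}$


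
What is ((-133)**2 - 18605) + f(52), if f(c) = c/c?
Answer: -915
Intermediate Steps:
f(c) = 1
((-133)**2 - 18605) + f(52) = ((-133)**2 - 18605) + 1 = (17689 - 18605) + 1 = -916 + 1 = -915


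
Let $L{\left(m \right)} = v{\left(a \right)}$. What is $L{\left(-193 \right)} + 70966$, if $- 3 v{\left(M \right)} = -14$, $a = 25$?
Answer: $\frac{212912}{3} \approx 70971.0$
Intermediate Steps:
$v{\left(M \right)} = \frac{14}{3}$ ($v{\left(M \right)} = \left(- \frac{1}{3}\right) \left(-14\right) = \frac{14}{3}$)
$L{\left(m \right)} = \frac{14}{3}$
$L{\left(-193 \right)} + 70966 = \frac{14}{3} + 70966 = \frac{212912}{3}$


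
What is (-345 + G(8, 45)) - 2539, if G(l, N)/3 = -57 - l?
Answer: -3079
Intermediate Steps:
G(l, N) = -171 - 3*l (G(l, N) = 3*(-57 - l) = -171 - 3*l)
(-345 + G(8, 45)) - 2539 = (-345 + (-171 - 3*8)) - 2539 = (-345 + (-171 - 24)) - 2539 = (-345 - 195) - 2539 = -540 - 2539 = -3079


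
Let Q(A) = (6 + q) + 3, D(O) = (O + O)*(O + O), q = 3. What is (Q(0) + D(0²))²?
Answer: 144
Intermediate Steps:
D(O) = 4*O² (D(O) = (2*O)*(2*O) = 4*O²)
Q(A) = 12 (Q(A) = (6 + 3) + 3 = 9 + 3 = 12)
(Q(0) + D(0²))² = (12 + 4*(0²)²)² = (12 + 4*0²)² = (12 + 4*0)² = (12 + 0)² = 12² = 144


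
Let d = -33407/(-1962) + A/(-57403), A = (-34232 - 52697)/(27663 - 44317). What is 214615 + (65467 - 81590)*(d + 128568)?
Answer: -972038475942153759446/468912880161 ≈ -2.0730e+9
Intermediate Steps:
A = 86929/16654 (A = -86929/(-16654) = -86929*(-1/16654) = 86929/16654 ≈ 5.2197)
d = 7984143185759/468912880161 (d = -33407/(-1962) + (86929/16654)/(-57403) = -33407*(-1/1962) + (86929/16654)*(-1/57403) = 33407/1962 - 86929/955989562 = 7984143185759/468912880161 ≈ 17.027)
214615 + (65467 - 81590)*(d + 128568) = 214615 + (65467 - 81590)*(7984143185759/468912880161 + 128568) = 214615 - 16123*60295175319725207/468912880161 = 214615 - 972139111679929512461/468912880161 = -972038475942153759446/468912880161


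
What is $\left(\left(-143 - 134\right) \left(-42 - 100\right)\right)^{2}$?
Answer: $1547163556$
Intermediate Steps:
$\left(\left(-143 - 134\right) \left(-42 - 100\right)\right)^{2} = \left(\left(-277\right) \left(-142\right)\right)^{2} = 39334^{2} = 1547163556$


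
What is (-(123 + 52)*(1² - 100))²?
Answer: 300155625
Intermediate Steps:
(-(123 + 52)*(1² - 100))² = (-175*(1 - 100))² = (-175*(-99))² = (-1*(-17325))² = 17325² = 300155625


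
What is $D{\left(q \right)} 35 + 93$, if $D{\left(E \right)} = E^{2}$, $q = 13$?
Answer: $6008$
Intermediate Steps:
$D{\left(q \right)} 35 + 93 = 13^{2} \cdot 35 + 93 = 169 \cdot 35 + 93 = 5915 + 93 = 6008$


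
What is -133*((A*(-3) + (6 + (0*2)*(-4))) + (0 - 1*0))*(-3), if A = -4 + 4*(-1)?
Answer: 11970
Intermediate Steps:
A = -8 (A = -4 - 4 = -8)
-133*((A*(-3) + (6 + (0*2)*(-4))) + (0 - 1*0))*(-3) = -133*((-8*(-3) + (6 + (0*2)*(-4))) + (0 - 1*0))*(-3) = -133*((24 + (6 + 0*(-4))) + (0 + 0))*(-3) = -133*((24 + (6 + 0)) + 0)*(-3) = -133*((24 + 6) + 0)*(-3) = -133*(30 + 0)*(-3) = -3990*(-3) = -133*(-90) = 11970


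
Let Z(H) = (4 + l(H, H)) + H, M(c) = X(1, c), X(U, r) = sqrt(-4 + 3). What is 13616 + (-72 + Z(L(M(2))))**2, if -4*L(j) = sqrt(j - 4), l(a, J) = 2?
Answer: 13616 + (264 + sqrt(-4 + I))**2/16 ≈ 17980.0 + 66.568*I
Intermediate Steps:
X(U, r) = I (X(U, r) = sqrt(-1) = I)
M(c) = I
L(j) = -sqrt(-4 + j)/4 (L(j) = -sqrt(j - 4)/4 = -sqrt(-4 + j)/4)
Z(H) = 6 + H (Z(H) = (4 + 2) + H = 6 + H)
13616 + (-72 + Z(L(M(2))))**2 = 13616 + (-72 + (6 - sqrt(-4 + I)/4))**2 = 13616 + (-66 - sqrt(-4 + I)/4)**2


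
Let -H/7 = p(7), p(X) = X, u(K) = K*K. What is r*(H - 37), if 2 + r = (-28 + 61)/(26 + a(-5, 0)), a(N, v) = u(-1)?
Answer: 602/9 ≈ 66.889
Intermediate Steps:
u(K) = K²
a(N, v) = 1 (a(N, v) = (-1)² = 1)
r = -7/9 (r = -2 + (-28 + 61)/(26 + 1) = -2 + 33/27 = -2 + 33*(1/27) = -2 + 11/9 = -7/9 ≈ -0.77778)
H = -49 (H = -7*7 = -49)
r*(H - 37) = -7*(-49 - 37)/9 = -7/9*(-86) = 602/9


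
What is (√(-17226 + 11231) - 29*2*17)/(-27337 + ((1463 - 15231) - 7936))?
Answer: 986/49041 - I*√5995/49041 ≈ 0.020106 - 0.0015788*I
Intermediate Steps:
(√(-17226 + 11231) - 29*2*17)/(-27337 + ((1463 - 15231) - 7936)) = (√(-5995) - 58*17)/(-27337 + (-13768 - 7936)) = (I*√5995 - 986)/(-27337 - 21704) = (-986 + I*√5995)/(-49041) = (-986 + I*√5995)*(-1/49041) = 986/49041 - I*√5995/49041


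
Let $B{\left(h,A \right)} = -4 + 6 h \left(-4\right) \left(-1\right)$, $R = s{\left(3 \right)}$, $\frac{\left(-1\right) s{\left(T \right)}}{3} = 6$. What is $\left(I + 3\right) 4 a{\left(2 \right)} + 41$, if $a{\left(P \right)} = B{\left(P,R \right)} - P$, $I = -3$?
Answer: $41$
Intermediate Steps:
$s{\left(T \right)} = -18$ ($s{\left(T \right)} = \left(-3\right) 6 = -18$)
$R = -18$
$B{\left(h,A \right)} = -4 + 24 h$ ($B{\left(h,A \right)} = -4 + - 24 h \left(-1\right) = -4 + 24 h$)
$a{\left(P \right)} = -4 + 23 P$ ($a{\left(P \right)} = \left(-4 + 24 P\right) - P = -4 + 23 P$)
$\left(I + 3\right) 4 a{\left(2 \right)} + 41 = \left(-3 + 3\right) 4 \left(-4 + 23 \cdot 2\right) + 41 = 0 \cdot 4 \left(-4 + 46\right) + 41 = 0 \cdot 42 + 41 = 0 + 41 = 41$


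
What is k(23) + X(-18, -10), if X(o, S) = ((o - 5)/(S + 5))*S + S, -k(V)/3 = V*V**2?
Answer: -36557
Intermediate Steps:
k(V) = -3*V**3 (k(V) = -3*V*V**2 = -3*V**3)
X(o, S) = S + S*(-5 + o)/(5 + S) (X(o, S) = ((-5 + o)/(5 + S))*S + S = S*(-5 + o)/(5 + S) + S = S + S*(-5 + o)/(5 + S))
k(23) + X(-18, -10) = -3*23**3 - 10*(-10 - 18)/(5 - 10) = -3*12167 - 10*(-28)/(-5) = -36501 - 10*(-1/5)*(-28) = -36501 - 56 = -36557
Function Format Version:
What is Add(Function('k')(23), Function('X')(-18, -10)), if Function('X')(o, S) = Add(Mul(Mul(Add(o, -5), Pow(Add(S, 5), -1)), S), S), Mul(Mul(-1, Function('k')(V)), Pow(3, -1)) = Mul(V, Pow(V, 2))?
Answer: -36557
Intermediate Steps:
Function('k')(V) = Mul(-3, Pow(V, 3)) (Function('k')(V) = Mul(-3, Mul(V, Pow(V, 2))) = Mul(-3, Pow(V, 3)))
Function('X')(o, S) = Add(S, Mul(S, Pow(Add(5, S), -1), Add(-5, o))) (Function('X')(o, S) = Add(Mul(Mul(Add(-5, o), Pow(Add(5, S), -1)), S), S) = Add(Mul(Mul(Pow(Add(5, S), -1), Add(-5, o)), S), S) = Add(Mul(S, Pow(Add(5, S), -1), Add(-5, o)), S) = Add(S, Mul(S, Pow(Add(5, S), -1), Add(-5, o))))
Add(Function('k')(23), Function('X')(-18, -10)) = Add(Mul(-3, Pow(23, 3)), Mul(-10, Pow(Add(5, -10), -1), Add(-10, -18))) = Add(Mul(-3, 12167), Mul(-10, Pow(-5, -1), -28)) = Add(-36501, Mul(-10, Rational(-1, 5), -28)) = Add(-36501, -56) = -36557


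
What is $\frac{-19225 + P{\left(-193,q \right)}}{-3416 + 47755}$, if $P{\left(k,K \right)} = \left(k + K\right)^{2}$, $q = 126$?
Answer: $- \frac{14736}{44339} \approx -0.33235$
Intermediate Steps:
$P{\left(k,K \right)} = \left(K + k\right)^{2}$
$\frac{-19225 + P{\left(-193,q \right)}}{-3416 + 47755} = \frac{-19225 + \left(126 - 193\right)^{2}}{-3416 + 47755} = \frac{-19225 + \left(-67\right)^{2}}{44339} = \left(-19225 + 4489\right) \frac{1}{44339} = \left(-14736\right) \frac{1}{44339} = - \frac{14736}{44339}$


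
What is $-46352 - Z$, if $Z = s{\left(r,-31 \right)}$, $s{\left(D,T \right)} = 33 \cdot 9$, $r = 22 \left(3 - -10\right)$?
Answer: $-46649$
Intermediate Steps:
$r = 286$ ($r = 22 \left(3 + 10\right) = 22 \cdot 13 = 286$)
$s{\left(D,T \right)} = 297$
$Z = 297$
$-46352 - Z = -46352 - 297 = -46649$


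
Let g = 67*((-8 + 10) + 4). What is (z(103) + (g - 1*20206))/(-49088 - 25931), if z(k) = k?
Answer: 19701/75019 ≈ 0.26261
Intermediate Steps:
g = 402 (g = 67*(2 + 4) = 67*6 = 402)
(z(103) + (g - 1*20206))/(-49088 - 25931) = (103 + (402 - 1*20206))/(-49088 - 25931) = (103 + (402 - 20206))/(-75019) = (103 - 19804)*(-1/75019) = -19701*(-1/75019) = 19701/75019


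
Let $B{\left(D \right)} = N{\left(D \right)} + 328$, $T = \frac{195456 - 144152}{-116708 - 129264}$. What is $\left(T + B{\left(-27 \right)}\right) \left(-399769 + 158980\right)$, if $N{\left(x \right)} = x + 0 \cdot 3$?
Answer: $- \frac{4453769871363}{61493} \approx -7.2427 \cdot 10^{7}$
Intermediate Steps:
$N{\left(x \right)} = x$ ($N{\left(x \right)} = x + 0 = x$)
$T = - \frac{12826}{61493}$ ($T = \frac{51304}{-245972} = 51304 \left(- \frac{1}{245972}\right) = - \frac{12826}{61493} \approx -0.20858$)
$B{\left(D \right)} = 328 + D$ ($B{\left(D \right)} = D + 328 = 328 + D$)
$\left(T + B{\left(-27 \right)}\right) \left(-399769 + 158980\right) = \left(- \frac{12826}{61493} + \left(328 - 27\right)\right) \left(-399769 + 158980\right) = \left(- \frac{12826}{61493} + 301\right) \left(-240789\right) = \frac{18496567}{61493} \left(-240789\right) = - \frac{4453769871363}{61493}$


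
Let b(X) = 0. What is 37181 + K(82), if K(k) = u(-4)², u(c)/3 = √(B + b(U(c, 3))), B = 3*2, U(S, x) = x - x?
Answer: 37235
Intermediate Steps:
U(S, x) = 0
B = 6
u(c) = 3*√6 (u(c) = 3*√(6 + 0) = 3*√6)
K(k) = 54 (K(k) = (3*√6)² = 54)
37181 + K(82) = 37181 + 54 = 37235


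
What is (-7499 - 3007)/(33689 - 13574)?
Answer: -3502/6705 ≈ -0.52230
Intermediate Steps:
(-7499 - 3007)/(33689 - 13574) = -10506/20115 = -10506*1/20115 = -3502/6705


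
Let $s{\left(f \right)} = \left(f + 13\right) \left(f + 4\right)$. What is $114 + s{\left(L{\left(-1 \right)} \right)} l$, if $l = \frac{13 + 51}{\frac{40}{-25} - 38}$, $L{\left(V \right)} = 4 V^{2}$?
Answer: $- \frac{10474}{99} \approx -105.8$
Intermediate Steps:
$s{\left(f \right)} = \left(4 + f\right) \left(13 + f\right)$ ($s{\left(f \right)} = \left(13 + f\right) \left(4 + f\right) = \left(4 + f\right) \left(13 + f\right)$)
$l = - \frac{160}{99}$ ($l = \frac{64}{40 \left(- \frac{1}{25}\right) - 38} = \frac{64}{- \frac{8}{5} - 38} = \frac{64}{- \frac{198}{5}} = 64 \left(- \frac{5}{198}\right) = - \frac{160}{99} \approx -1.6162$)
$114 + s{\left(L{\left(-1 \right)} \right)} l = 114 + \left(52 + \left(4 \left(-1\right)^{2}\right)^{2} + 17 \cdot 4 \left(-1\right)^{2}\right) \left(- \frac{160}{99}\right) = 114 + \left(52 + \left(4 \cdot 1\right)^{2} + 17 \cdot 4 \cdot 1\right) \left(- \frac{160}{99}\right) = 114 + \left(52 + 4^{2} + 17 \cdot 4\right) \left(- \frac{160}{99}\right) = 114 + \left(52 + 16 + 68\right) \left(- \frac{160}{99}\right) = 114 + 136 \left(- \frac{160}{99}\right) = 114 - \frac{21760}{99} = - \frac{10474}{99}$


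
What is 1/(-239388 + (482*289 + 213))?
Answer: -1/99877 ≈ -1.0012e-5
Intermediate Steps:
1/(-239388 + (482*289 + 213)) = 1/(-239388 + (139298 + 213)) = 1/(-239388 + 139511) = 1/(-99877) = -1/99877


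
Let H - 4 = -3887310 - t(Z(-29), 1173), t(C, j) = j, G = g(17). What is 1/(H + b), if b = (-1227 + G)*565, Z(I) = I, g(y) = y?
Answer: -1/4572129 ≈ -2.1872e-7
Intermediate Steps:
G = 17
H = -3888479 (H = 4 + (-3887310 - 1*1173) = 4 + (-3887310 - 1173) = 4 - 3888483 = -3888479)
b = -683650 (b = (-1227 + 17)*565 = -1210*565 = -683650)
1/(H + b) = 1/(-3888479 - 683650) = 1/(-4572129) = -1/4572129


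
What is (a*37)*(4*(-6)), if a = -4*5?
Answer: 17760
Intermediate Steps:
a = -20
(a*37)*(4*(-6)) = (-20*37)*(4*(-6)) = -740*(-24) = 17760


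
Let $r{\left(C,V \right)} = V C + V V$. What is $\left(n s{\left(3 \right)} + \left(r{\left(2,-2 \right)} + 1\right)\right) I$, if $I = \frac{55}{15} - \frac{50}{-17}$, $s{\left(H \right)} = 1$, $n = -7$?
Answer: $- \frac{674}{17} \approx -39.647$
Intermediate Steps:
$r{\left(C,V \right)} = V^{2} + C V$ ($r{\left(C,V \right)} = C V + V^{2} = V^{2} + C V$)
$I = \frac{337}{51}$ ($I = 55 \cdot \frac{1}{15} - - \frac{50}{17} = \frac{11}{3} + \frac{50}{17} = \frac{337}{51} \approx 6.6078$)
$\left(n s{\left(3 \right)} + \left(r{\left(2,-2 \right)} + 1\right)\right) I = \left(\left(-7\right) 1 + \left(- 2 \left(2 - 2\right) + 1\right)\right) \frac{337}{51} = \left(-7 + \left(\left(-2\right) 0 + 1\right)\right) \frac{337}{51} = \left(-7 + \left(0 + 1\right)\right) \frac{337}{51} = \left(-7 + 1\right) \frac{337}{51} = \left(-6\right) \frac{337}{51} = - \frac{674}{17}$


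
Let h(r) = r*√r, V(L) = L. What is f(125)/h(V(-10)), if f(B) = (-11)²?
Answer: 121*I*√10/100 ≈ 3.8264*I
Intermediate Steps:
f(B) = 121
h(r) = r^(3/2)
f(125)/h(V(-10)) = 121/((-10)^(3/2)) = 121/((-10*I*√10)) = 121*(I*√10/100) = 121*I*√10/100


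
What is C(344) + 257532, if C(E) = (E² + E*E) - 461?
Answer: 493743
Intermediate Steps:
C(E) = -461 + 2*E² (C(E) = (E² + E²) - 461 = 2*E² - 461 = -461 + 2*E²)
C(344) + 257532 = (-461 + 2*344²) + 257532 = (-461 + 2*118336) + 257532 = (-461 + 236672) + 257532 = 236211 + 257532 = 493743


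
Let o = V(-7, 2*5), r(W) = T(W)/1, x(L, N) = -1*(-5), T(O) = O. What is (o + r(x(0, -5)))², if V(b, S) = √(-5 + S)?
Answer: (5 + √5)² ≈ 52.361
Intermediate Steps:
x(L, N) = 5
r(W) = W (r(W) = W/1 = W*1 = W)
o = √5 (o = √(-5 + 2*5) = √(-5 + 10) = √5 ≈ 2.2361)
(o + r(x(0, -5)))² = (√5 + 5)² = (5 + √5)²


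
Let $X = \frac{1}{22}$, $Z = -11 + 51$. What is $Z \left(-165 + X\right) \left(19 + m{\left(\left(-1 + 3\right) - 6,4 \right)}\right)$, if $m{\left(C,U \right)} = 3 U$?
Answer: $- \frac{2249980}{11} \approx -2.0454 \cdot 10^{5}$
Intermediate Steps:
$Z = 40$
$X = \frac{1}{22} \approx 0.045455$
$Z \left(-165 + X\right) \left(19 + m{\left(\left(-1 + 3\right) - 6,4 \right)}\right) = 40 \left(-165 + \frac{1}{22}\right) \left(19 + 3 \cdot 4\right) = 40 \left(- \frac{3629 \left(19 + 12\right)}{22}\right) = 40 \left(\left(- \frac{3629}{22}\right) 31\right) = 40 \left(- \frac{112499}{22}\right) = - \frac{2249980}{11}$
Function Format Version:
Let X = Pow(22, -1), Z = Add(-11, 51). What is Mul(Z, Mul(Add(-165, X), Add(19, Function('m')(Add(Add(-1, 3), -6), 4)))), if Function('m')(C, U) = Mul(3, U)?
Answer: Rational(-2249980, 11) ≈ -2.0454e+5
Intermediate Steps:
Z = 40
X = Rational(1, 22) ≈ 0.045455
Mul(Z, Mul(Add(-165, X), Add(19, Function('m')(Add(Add(-1, 3), -6), 4)))) = Mul(40, Mul(Add(-165, Rational(1, 22)), Add(19, Mul(3, 4)))) = Mul(40, Mul(Rational(-3629, 22), Add(19, 12))) = Mul(40, Mul(Rational(-3629, 22), 31)) = Mul(40, Rational(-112499, 22)) = Rational(-2249980, 11)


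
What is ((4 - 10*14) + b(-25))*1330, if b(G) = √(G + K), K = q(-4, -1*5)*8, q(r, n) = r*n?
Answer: -180880 + 3990*√15 ≈ -1.6543e+5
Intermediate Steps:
q(r, n) = n*r
K = 160 (K = (-1*5*(-4))*8 = -5*(-4)*8 = 20*8 = 160)
b(G) = √(160 + G) (b(G) = √(G + 160) = √(160 + G))
((4 - 10*14) + b(-25))*1330 = ((4 - 10*14) + √(160 - 25))*1330 = ((4 - 140) + √135)*1330 = (-136 + 3*√15)*1330 = -180880 + 3990*√15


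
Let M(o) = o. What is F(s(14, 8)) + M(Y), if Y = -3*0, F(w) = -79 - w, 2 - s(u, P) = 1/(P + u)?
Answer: -1781/22 ≈ -80.955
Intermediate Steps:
s(u, P) = 2 - 1/(P + u)
Y = 0
F(s(14, 8)) + M(Y) = (-79 - (-1 + 2*8 + 2*14)/(8 + 14)) + 0 = (-79 - (-1 + 16 + 28)/22) + 0 = (-79 - 43/22) + 0 = -1781/22 + 0 = -1781/22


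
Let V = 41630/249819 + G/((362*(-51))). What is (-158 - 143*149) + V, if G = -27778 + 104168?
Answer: -5501016371340/256231021 ≈ -21469.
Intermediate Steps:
G = 76390
V = -1017505575/256231021 (V = 41630/249819 + 76390/((362*(-51))) = 41630*(1/249819) + 76390/(-18462) = 41630/249819 + 76390*(-1/18462) = 41630/249819 - 38195/9231 = -1017505575/256231021 ≈ -3.9710)
(-158 - 143*149) + V = (-158 - 143*149) - 1017505575/256231021 = (-158 - 21307) - 1017505575/256231021 = -21465 - 1017505575/256231021 = -5501016371340/256231021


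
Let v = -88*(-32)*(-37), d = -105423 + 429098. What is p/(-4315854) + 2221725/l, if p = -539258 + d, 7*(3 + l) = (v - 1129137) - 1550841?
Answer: -22173420282899/4005387288038 ≈ -5.5359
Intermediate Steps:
d = 323675
v = -104192 (v = 2816*(-37) = -104192)
l = -2784191/7 (l = -3 + ((-104192 - 1129137) - 1550841)/7 = -3 + (-1233329 - 1550841)/7 = -3 + (1/7)*(-2784170) = -3 - 2784170/7 = -2784191/7 ≈ -3.9774e+5)
p = -215583 (p = -539258 + 323675 = -215583)
p/(-4315854) + 2221725/l = -215583/(-4315854) + 2221725/(-2784191/7) = -215583*(-1/4315854) + 2221725*(-7/2784191) = 71861/1438618 - 15552075/2784191 = -22173420282899/4005387288038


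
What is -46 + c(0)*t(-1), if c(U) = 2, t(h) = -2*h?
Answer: -42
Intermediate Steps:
-46 + c(0)*t(-1) = -46 + 2*(-2*(-1)) = -46 + 2*2 = -46 + 4 = -42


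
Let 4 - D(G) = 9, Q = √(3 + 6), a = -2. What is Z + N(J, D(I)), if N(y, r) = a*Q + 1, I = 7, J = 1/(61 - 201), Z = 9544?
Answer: 9539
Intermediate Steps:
J = -1/140 (J = 1/(-140) = -1/140 ≈ -0.0071429)
Q = 3 (Q = √9 = 3)
D(G) = -5 (D(G) = 4 - 1*9 = 4 - 9 = -5)
N(y, r) = -5 (N(y, r) = -2*3 + 1 = -6 + 1 = -5)
Z + N(J, D(I)) = 9544 - 5 = 9539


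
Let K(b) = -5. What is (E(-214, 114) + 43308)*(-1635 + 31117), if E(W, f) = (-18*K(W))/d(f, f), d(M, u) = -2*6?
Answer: 1276585341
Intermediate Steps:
d(M, u) = -12
E(W, f) = -15/2 (E(W, f) = -18*(-5)/(-12) = 90*(-1/12) = -15/2)
(E(-214, 114) + 43308)*(-1635 + 31117) = (-15/2 + 43308)*(-1635 + 31117) = (86601/2)*29482 = 1276585341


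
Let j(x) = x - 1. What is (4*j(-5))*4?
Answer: -96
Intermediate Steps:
j(x) = -1 + x
(4*j(-5))*4 = (4*(-1 - 5))*4 = (4*(-6))*4 = -24*4 = -96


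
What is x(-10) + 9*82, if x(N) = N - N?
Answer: 738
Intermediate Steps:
x(N) = 0
x(-10) + 9*82 = 0 + 9*82 = 0 + 738 = 738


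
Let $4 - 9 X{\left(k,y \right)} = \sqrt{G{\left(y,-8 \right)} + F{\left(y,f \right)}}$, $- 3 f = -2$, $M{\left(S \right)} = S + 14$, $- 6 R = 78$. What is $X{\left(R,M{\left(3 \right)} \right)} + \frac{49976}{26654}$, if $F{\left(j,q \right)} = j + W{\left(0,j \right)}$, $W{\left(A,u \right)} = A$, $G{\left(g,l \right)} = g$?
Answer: $\frac{278200}{119943} - \frac{\sqrt{34}}{9} \approx 1.6716$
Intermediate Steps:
$R = -13$ ($R = \left(- \frac{1}{6}\right) 78 = -13$)
$M{\left(S \right)} = 14 + S$
$f = \frac{2}{3}$ ($f = \left(- \frac{1}{3}\right) \left(-2\right) = \frac{2}{3} \approx 0.66667$)
$F{\left(j,q \right)} = j$ ($F{\left(j,q \right)} = j + 0 = j$)
$X{\left(k,y \right)} = \frac{4}{9} - \frac{\sqrt{2} \sqrt{y}}{9}$ ($X{\left(k,y \right)} = \frac{4}{9} - \frac{\sqrt{y + y}}{9} = \frac{4}{9} - \frac{\sqrt{2 y}}{9} = \frac{4}{9} - \frac{\sqrt{2} \sqrt{y}}{9}$)
$X{\left(R,M{\left(3 \right)} \right)} + \frac{49976}{26654} = \left(\frac{4}{9} - \frac{\sqrt{2} \sqrt{14 + 3}}{9}\right) + \frac{49976}{26654} = \left(\frac{4}{9} - \frac{\sqrt{2} \sqrt{17}}{9}\right) + 49976 \cdot \frac{1}{26654} = \left(\frac{4}{9} - \frac{\sqrt{34}}{9}\right) + \frac{24988}{13327} = \frac{278200}{119943} - \frac{\sqrt{34}}{9}$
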